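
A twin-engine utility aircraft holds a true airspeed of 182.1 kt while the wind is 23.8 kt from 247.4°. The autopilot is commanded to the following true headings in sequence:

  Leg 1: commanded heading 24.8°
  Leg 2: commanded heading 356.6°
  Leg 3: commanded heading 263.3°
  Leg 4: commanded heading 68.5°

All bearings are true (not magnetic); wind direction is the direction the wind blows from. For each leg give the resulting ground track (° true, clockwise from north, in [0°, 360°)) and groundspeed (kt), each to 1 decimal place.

Leg 1: track=29.4°, groundspeed=200.3 kt
Leg 2: track=3.3°, groundspeed=191.3 kt
Leg 3: track=265.6°, groundspeed=159.3 kt
Leg 4: track=68.4°, groundspeed=205.9 kt

Leg 1: heading 24.8°; drift +4.6° → track 29.4°, groundspeed 200.3 kt
Leg 2: heading 356.6°; drift +6.7° → track 3.3°, groundspeed 191.3 kt
Leg 3: heading 263.3°; drift +2.3° → track 265.6°, groundspeed 159.3 kt
Leg 4: heading 68.5°; drift -0.1° → track 68.4°, groundspeed 205.9 kt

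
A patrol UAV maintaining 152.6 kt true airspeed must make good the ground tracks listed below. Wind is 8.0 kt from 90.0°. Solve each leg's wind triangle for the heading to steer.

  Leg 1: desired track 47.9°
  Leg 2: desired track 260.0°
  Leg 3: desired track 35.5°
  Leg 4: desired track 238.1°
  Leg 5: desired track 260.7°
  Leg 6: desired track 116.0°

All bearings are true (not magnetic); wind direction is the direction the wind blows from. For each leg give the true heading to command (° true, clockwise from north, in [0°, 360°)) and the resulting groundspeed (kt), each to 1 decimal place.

Leg 1: desired track 47.9°; wind correction +2.0° → command heading 49.9°, groundspeed 146.6 kt
Leg 2: desired track 260.0°; wind correction -0.5° → command heading 259.5°, groundspeed 160.5 kt
Leg 3: desired track 35.5°; wind correction +2.4° → command heading 37.9°, groundspeed 147.8 kt
Leg 4: desired track 238.1°; wind correction -1.6° → command heading 236.5°, groundspeed 159.3 kt
Leg 5: desired track 260.7°; wind correction -0.5° → command heading 260.2°, groundspeed 160.5 kt
Leg 6: desired track 116.0°; wind correction -1.3° → command heading 114.7°, groundspeed 145.4 kt

Leg 1: heading=49.9°, groundspeed=146.6 kt
Leg 2: heading=259.5°, groundspeed=160.5 kt
Leg 3: heading=37.9°, groundspeed=147.8 kt
Leg 4: heading=236.5°, groundspeed=159.3 kt
Leg 5: heading=260.2°, groundspeed=160.5 kt
Leg 6: heading=114.7°, groundspeed=145.4 kt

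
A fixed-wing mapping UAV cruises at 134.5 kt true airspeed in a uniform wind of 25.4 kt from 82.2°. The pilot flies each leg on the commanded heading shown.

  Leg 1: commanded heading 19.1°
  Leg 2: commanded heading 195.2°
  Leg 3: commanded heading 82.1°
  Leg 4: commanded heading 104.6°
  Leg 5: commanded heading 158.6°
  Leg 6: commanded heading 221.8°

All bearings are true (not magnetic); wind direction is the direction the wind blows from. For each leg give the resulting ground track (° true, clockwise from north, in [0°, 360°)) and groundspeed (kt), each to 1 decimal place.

Leg 1: heading 19.1°; drift -10.4° → track 8.7°, groundspeed 125.1 kt
Leg 2: heading 195.2°; drift +9.2° → track 204.4°, groundspeed 146.3 kt
Leg 3: heading 82.1°; drift +0.0° → track 82.1°, groundspeed 109.1 kt
Leg 4: heading 104.6°; drift +5.0° → track 109.6°, groundspeed 111.4 kt
Leg 5: heading 158.6°; drift +10.9° → track 169.5°, groundspeed 130.9 kt
Leg 6: heading 221.8°; drift +6.1° → track 227.9°, groundspeed 154.7 kt

Leg 1: track=8.7°, groundspeed=125.1 kt
Leg 2: track=204.4°, groundspeed=146.3 kt
Leg 3: track=82.1°, groundspeed=109.1 kt
Leg 4: track=109.6°, groundspeed=111.4 kt
Leg 5: track=169.5°, groundspeed=130.9 kt
Leg 6: track=227.9°, groundspeed=154.7 kt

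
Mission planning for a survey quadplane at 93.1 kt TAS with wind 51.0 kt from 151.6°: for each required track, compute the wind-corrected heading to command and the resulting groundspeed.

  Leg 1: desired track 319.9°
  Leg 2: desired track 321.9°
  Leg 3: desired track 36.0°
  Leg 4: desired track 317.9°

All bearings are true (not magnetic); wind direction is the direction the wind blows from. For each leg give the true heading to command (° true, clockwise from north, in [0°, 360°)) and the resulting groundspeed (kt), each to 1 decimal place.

Leg 1: desired track 319.9°; wind correction -6.4° → command heading 313.5°, groundspeed 142.5 kt
Leg 2: desired track 321.9°; wind correction -5.3° → command heading 316.6°, groundspeed 143.0 kt
Leg 3: desired track 36.0°; wind correction +29.6° → command heading 65.6°, groundspeed 103.0 kt
Leg 4: desired track 317.9°; wind correction -7.5° → command heading 310.4°, groundspeed 141.9 kt

Leg 1: heading=313.5°, groundspeed=142.5 kt
Leg 2: heading=316.6°, groundspeed=143.0 kt
Leg 3: heading=65.6°, groundspeed=103.0 kt
Leg 4: heading=310.4°, groundspeed=141.9 kt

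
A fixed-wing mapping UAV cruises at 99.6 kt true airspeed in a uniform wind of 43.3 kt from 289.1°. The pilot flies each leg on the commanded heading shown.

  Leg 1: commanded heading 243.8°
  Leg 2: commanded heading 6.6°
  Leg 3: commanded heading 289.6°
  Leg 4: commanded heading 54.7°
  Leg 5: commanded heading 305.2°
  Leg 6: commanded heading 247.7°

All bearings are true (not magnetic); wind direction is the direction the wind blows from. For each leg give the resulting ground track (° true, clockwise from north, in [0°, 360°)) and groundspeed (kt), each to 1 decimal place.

Leg 1: heading 243.8°; drift -24.0° → track 219.8°, groundspeed 75.7 kt
Leg 2: heading 6.6°; drift +25.1° → track 31.7°, groundspeed 99.6 kt
Leg 3: heading 289.6°; drift +0.4° → track 290.0°, groundspeed 56.3 kt
Leg 4: heading 54.7°; drift +15.8° → track 70.5°, groundspeed 129.7 kt
Leg 5: heading 305.2°; drift +11.7° → track 316.9°, groundspeed 59.2 kt
Leg 6: heading 247.7°; drift -23.1° → track 224.6°, groundspeed 73.0 kt

Leg 1: track=219.8°, groundspeed=75.7 kt
Leg 2: track=31.7°, groundspeed=99.6 kt
Leg 3: track=290.0°, groundspeed=56.3 kt
Leg 4: track=70.5°, groundspeed=129.7 kt
Leg 5: track=316.9°, groundspeed=59.2 kt
Leg 6: track=224.6°, groundspeed=73.0 kt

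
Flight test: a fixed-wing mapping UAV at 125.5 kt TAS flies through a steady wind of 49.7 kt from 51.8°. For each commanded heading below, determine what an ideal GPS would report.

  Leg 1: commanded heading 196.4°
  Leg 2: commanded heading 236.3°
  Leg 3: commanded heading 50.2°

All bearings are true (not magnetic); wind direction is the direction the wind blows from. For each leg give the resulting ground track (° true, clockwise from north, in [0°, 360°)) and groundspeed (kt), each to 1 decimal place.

Leg 1: track=206.2°, groundspeed=168.5 kt
Leg 2: track=235.0°, groundspeed=175.1 kt
Leg 3: track=49.2°, groundspeed=75.8 kt

Leg 1: heading 196.4°; drift +9.8° → track 206.2°, groundspeed 168.5 kt
Leg 2: heading 236.3°; drift -1.3° → track 235.0°, groundspeed 175.1 kt
Leg 3: heading 50.2°; drift -1.0° → track 49.2°, groundspeed 75.8 kt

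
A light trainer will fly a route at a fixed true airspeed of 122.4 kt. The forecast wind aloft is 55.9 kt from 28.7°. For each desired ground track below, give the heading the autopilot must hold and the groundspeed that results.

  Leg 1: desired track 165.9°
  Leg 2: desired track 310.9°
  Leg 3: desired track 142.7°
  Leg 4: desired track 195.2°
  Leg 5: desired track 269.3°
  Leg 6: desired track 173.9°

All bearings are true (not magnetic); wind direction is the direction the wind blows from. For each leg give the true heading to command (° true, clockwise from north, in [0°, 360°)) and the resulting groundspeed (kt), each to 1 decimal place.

Leg 1: heading=147.8°, groundspeed=157.4 kt
Leg 2: heading=337.4°, groundspeed=97.7 kt
Leg 3: heading=118.0°, groundspeed=134.0 kt
Leg 4: heading=189.1°, groundspeed=176.1 kt
Leg 5: heading=292.7°, groundspeed=139.7 kt
Leg 6: heading=158.8°, groundspeed=164.1 kt

Leg 1: desired track 165.9°; wind correction -18.1° → command heading 147.8°, groundspeed 157.4 kt
Leg 2: desired track 310.9°; wind correction +26.5° → command heading 337.4°, groundspeed 97.7 kt
Leg 3: desired track 142.7°; wind correction -24.7° → command heading 118.0°, groundspeed 134.0 kt
Leg 4: desired track 195.2°; wind correction -6.1° → command heading 189.1°, groundspeed 176.1 kt
Leg 5: desired track 269.3°; wind correction +23.4° → command heading 292.7°, groundspeed 139.7 kt
Leg 6: desired track 173.9°; wind correction -15.1° → command heading 158.8°, groundspeed 164.1 kt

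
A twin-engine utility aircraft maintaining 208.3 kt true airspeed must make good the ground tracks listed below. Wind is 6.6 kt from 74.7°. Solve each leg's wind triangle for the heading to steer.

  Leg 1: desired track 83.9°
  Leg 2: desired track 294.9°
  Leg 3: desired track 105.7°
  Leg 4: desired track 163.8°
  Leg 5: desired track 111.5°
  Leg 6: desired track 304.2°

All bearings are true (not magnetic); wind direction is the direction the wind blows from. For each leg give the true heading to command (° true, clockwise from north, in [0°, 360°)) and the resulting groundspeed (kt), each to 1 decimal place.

Leg 1: heading=83.6°, groundspeed=201.8 kt
Leg 2: heading=296.1°, groundspeed=213.3 kt
Leg 3: heading=104.8°, groundspeed=202.6 kt
Leg 4: heading=162.0°, groundspeed=208.1 kt
Leg 5: heading=110.4°, groundspeed=203.0 kt
Leg 6: heading=305.6°, groundspeed=212.5 kt

Leg 1: desired track 83.9°; wind correction -0.3° → command heading 83.6°, groundspeed 201.8 kt
Leg 2: desired track 294.9°; wind correction +1.2° → command heading 296.1°, groundspeed 213.3 kt
Leg 3: desired track 105.7°; wind correction -0.9° → command heading 104.8°, groundspeed 202.6 kt
Leg 4: desired track 163.8°; wind correction -1.8° → command heading 162.0°, groundspeed 208.1 kt
Leg 5: desired track 111.5°; wind correction -1.1° → command heading 110.4°, groundspeed 203.0 kt
Leg 6: desired track 304.2°; wind correction +1.4° → command heading 305.6°, groundspeed 212.5 kt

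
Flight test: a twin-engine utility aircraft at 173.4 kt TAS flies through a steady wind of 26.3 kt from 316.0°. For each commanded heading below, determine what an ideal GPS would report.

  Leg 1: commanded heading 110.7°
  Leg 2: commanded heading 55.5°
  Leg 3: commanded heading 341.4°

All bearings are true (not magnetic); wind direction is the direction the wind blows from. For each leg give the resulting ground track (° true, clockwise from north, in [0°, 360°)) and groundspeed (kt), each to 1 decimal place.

Leg 1: track=114.0°, groundspeed=197.5 kt
Leg 2: track=63.8°, groundspeed=179.6 kt
Leg 3: track=345.7°, groundspeed=150.1 kt

Leg 1: heading 110.7°; drift +3.3° → track 114.0°, groundspeed 197.5 kt
Leg 2: heading 55.5°; drift +8.3° → track 63.8°, groundspeed 179.6 kt
Leg 3: heading 341.4°; drift +4.3° → track 345.7°, groundspeed 150.1 kt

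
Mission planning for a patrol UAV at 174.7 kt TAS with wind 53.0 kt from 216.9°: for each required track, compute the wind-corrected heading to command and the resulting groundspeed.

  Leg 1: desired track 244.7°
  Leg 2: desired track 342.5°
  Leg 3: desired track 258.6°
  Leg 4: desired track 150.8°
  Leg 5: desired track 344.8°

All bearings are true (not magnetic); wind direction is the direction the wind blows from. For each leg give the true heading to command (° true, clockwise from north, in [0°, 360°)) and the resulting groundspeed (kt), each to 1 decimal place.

Leg 1: desired track 244.7°; wind correction -8.1° → command heading 236.6°, groundspeed 126.1 kt
Leg 2: desired track 342.5°; wind correction -14.3° → command heading 328.2°, groundspeed 200.2 kt
Leg 3: desired track 258.6°; wind correction -11.6° → command heading 247.0°, groundspeed 131.5 kt
Leg 4: desired track 150.8°; wind correction +16.1° → command heading 166.9°, groundspeed 146.4 kt
Leg 5: desired track 344.8°; wind correction -13.9° → command heading 330.9°, groundspeed 202.2 kt

Leg 1: heading=236.6°, groundspeed=126.1 kt
Leg 2: heading=328.2°, groundspeed=200.2 kt
Leg 3: heading=247.0°, groundspeed=131.5 kt
Leg 4: heading=166.9°, groundspeed=146.4 kt
Leg 5: heading=330.9°, groundspeed=202.2 kt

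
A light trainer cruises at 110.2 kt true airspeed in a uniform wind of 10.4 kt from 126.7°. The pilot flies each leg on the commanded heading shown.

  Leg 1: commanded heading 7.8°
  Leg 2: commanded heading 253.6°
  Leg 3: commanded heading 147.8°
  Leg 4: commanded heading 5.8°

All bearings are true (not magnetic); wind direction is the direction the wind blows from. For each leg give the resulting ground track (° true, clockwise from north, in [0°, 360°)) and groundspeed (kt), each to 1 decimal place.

Leg 1: heading 7.8°; drift -4.5° → track 3.3°, groundspeed 115.6 kt
Leg 2: heading 253.6°; drift +4.1° → track 257.7°, groundspeed 116.7 kt
Leg 3: heading 147.8°; drift +2.1° → track 149.9°, groundspeed 100.6 kt
Leg 4: heading 5.8°; drift -4.4° → track 1.4°, groundspeed 115.9 kt

Leg 1: track=3.3°, groundspeed=115.6 kt
Leg 2: track=257.7°, groundspeed=116.7 kt
Leg 3: track=149.9°, groundspeed=100.6 kt
Leg 4: track=1.4°, groundspeed=115.9 kt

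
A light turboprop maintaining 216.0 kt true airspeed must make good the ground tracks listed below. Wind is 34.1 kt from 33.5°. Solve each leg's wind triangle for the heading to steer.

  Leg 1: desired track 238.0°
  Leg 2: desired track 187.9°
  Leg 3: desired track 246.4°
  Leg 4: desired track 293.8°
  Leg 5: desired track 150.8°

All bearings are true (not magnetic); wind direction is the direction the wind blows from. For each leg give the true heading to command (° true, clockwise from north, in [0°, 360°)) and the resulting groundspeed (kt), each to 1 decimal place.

Leg 1: heading=241.8°, groundspeed=246.6 kt
Leg 2: heading=184.0°, groundspeed=246.2 kt
Leg 3: heading=251.3°, groundspeed=243.8 kt
Leg 4: heading=302.8°, groundspeed=219.1 kt
Leg 5: heading=142.7°, groundspeed=229.5 kt

Leg 1: desired track 238.0°; wind correction +3.8° → command heading 241.8°, groundspeed 246.6 kt
Leg 2: desired track 187.9°; wind correction -3.9° → command heading 184.0°, groundspeed 246.2 kt
Leg 3: desired track 246.4°; wind correction +4.9° → command heading 251.3°, groundspeed 243.8 kt
Leg 4: desired track 293.8°; wind correction +9.0° → command heading 302.8°, groundspeed 219.1 kt
Leg 5: desired track 150.8°; wind correction -8.1° → command heading 142.7°, groundspeed 229.5 kt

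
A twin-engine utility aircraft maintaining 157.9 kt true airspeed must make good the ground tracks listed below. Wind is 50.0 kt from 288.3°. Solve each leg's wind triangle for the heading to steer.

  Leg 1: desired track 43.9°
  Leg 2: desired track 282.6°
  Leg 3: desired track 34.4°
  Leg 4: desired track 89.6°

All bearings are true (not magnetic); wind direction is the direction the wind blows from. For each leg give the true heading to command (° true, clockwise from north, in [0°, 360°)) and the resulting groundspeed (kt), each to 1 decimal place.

Leg 1: heading=27.3°, groundspeed=172.9 kt
Leg 2: heading=284.4°, groundspeed=108.1 kt
Leg 3: heading=16.7°, groundspeed=164.3 kt
Leg 4: heading=83.8°, groundspeed=204.4 kt

Leg 1: desired track 43.9°; wind correction -16.6° → command heading 27.3°, groundspeed 172.9 kt
Leg 2: desired track 282.6°; wind correction +1.8° → command heading 284.4°, groundspeed 108.1 kt
Leg 3: desired track 34.4°; wind correction -17.7° → command heading 16.7°, groundspeed 164.3 kt
Leg 4: desired track 89.6°; wind correction -5.8° → command heading 83.8°, groundspeed 204.4 kt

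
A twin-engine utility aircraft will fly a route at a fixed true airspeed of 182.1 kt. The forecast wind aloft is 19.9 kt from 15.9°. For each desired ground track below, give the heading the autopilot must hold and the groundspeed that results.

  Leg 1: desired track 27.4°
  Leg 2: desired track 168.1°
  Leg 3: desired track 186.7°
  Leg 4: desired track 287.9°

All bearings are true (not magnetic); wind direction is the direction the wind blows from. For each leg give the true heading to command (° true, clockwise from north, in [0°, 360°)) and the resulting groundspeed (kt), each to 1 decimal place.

Leg 1: heading=26.2°, groundspeed=162.6 kt
Leg 2: heading=165.2°, groundspeed=199.5 kt
Leg 3: heading=185.7°, groundspeed=201.7 kt
Leg 4: heading=294.2°, groundspeed=180.3 kt

Leg 1: desired track 27.4°; wind correction -1.2° → command heading 26.2°, groundspeed 162.6 kt
Leg 2: desired track 168.1°; wind correction -2.9° → command heading 165.2°, groundspeed 199.5 kt
Leg 3: desired track 186.7°; wind correction -1.0° → command heading 185.7°, groundspeed 201.7 kt
Leg 4: desired track 287.9°; wind correction +6.3° → command heading 294.2°, groundspeed 180.3 kt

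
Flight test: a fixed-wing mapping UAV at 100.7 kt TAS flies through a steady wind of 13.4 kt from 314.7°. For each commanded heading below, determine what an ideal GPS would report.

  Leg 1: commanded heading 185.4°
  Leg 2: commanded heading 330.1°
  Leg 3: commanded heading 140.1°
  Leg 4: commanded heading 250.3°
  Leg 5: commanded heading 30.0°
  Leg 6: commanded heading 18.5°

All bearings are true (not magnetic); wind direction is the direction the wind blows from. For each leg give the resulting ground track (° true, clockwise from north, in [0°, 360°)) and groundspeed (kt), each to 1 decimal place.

Leg 1: heading 185.4°; drift -5.4° → track 180.0°, groundspeed 109.7 kt
Leg 2: heading 330.1°; drift +2.3° → track 332.4°, groundspeed 87.9 kt
Leg 3: heading 140.1°; drift -0.6° → track 139.5°, groundspeed 114.0 kt
Leg 4: heading 250.3°; drift -7.3° → track 243.0°, groundspeed 95.7 kt
Leg 5: heading 30.0°; drift +7.6° → track 37.6°, groundspeed 98.2 kt
Leg 6: heading 18.5°; drift +7.2° → track 25.7°, groundspeed 95.5 kt

Leg 1: track=180.0°, groundspeed=109.7 kt
Leg 2: track=332.4°, groundspeed=87.9 kt
Leg 3: track=139.5°, groundspeed=114.0 kt
Leg 4: track=243.0°, groundspeed=95.7 kt
Leg 5: track=37.6°, groundspeed=98.2 kt
Leg 6: track=25.7°, groundspeed=95.5 kt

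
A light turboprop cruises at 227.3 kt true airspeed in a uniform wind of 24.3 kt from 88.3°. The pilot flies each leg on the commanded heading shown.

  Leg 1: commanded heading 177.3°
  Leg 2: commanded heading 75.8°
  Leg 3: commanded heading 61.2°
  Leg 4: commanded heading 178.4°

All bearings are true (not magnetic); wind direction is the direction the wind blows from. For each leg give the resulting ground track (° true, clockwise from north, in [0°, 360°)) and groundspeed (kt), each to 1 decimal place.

Leg 1: track=183.4°, groundspeed=228.2 kt
Leg 2: track=74.3°, groundspeed=203.6 kt
Leg 3: track=58.1°, groundspeed=206.0 kt
Leg 4: track=184.5°, groundspeed=228.6 kt

Leg 1: heading 177.3°; drift +6.1° → track 183.4°, groundspeed 228.2 kt
Leg 2: heading 75.8°; drift -1.5° → track 74.3°, groundspeed 203.6 kt
Leg 3: heading 61.2°; drift -3.1° → track 58.1°, groundspeed 206.0 kt
Leg 4: heading 178.4°; drift +6.1° → track 184.5°, groundspeed 228.6 kt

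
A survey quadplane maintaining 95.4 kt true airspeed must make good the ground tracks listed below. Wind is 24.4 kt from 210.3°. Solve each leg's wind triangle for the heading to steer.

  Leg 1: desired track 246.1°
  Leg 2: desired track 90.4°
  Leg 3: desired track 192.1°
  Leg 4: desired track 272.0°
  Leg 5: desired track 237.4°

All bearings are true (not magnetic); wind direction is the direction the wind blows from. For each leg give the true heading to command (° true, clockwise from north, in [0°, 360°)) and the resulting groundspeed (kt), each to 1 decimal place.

Leg 1: desired track 246.1°; wind correction -8.6° → command heading 237.5°, groundspeed 74.5 kt
Leg 2: desired track 90.4°; wind correction +12.8° → command heading 103.2°, groundspeed 105.2 kt
Leg 3: desired track 192.1°; wind correction +4.6° → command heading 196.7°, groundspeed 71.9 kt
Leg 4: desired track 272.0°; wind correction -13.0° → command heading 259.0°, groundspeed 81.4 kt
Leg 5: desired track 237.4°; wind correction -6.7° → command heading 230.7°, groundspeed 73.0 kt

Leg 1: heading=237.5°, groundspeed=74.5 kt
Leg 2: heading=103.2°, groundspeed=105.2 kt
Leg 3: heading=196.7°, groundspeed=71.9 kt
Leg 4: heading=259.0°, groundspeed=81.4 kt
Leg 5: heading=230.7°, groundspeed=73.0 kt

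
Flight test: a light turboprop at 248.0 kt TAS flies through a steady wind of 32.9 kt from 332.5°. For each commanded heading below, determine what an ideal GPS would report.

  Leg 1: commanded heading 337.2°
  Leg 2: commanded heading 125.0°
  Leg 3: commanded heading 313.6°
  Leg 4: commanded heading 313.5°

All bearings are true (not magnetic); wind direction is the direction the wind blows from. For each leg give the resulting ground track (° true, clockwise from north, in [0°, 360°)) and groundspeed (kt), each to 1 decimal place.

Leg 1: heading 337.2°; drift +0.7° → track 337.9°, groundspeed 215.2 kt
Leg 2: heading 125.0°; drift +3.1° → track 128.1°, groundspeed 277.6 kt
Leg 3: heading 313.6°; drift -2.8° → track 310.8°, groundspeed 217.1 kt
Leg 4: heading 313.5°; drift -2.8° → track 310.7°, groundspeed 217.2 kt

Leg 1: track=337.9°, groundspeed=215.2 kt
Leg 2: track=128.1°, groundspeed=277.6 kt
Leg 3: track=310.8°, groundspeed=217.1 kt
Leg 4: track=310.7°, groundspeed=217.2 kt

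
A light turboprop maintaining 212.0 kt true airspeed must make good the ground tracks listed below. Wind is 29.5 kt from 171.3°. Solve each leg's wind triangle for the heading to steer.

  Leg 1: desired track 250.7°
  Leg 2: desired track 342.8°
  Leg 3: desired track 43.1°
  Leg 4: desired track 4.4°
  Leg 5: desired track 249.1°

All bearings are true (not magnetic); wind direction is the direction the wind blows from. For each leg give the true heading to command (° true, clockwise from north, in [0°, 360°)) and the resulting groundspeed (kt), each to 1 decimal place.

Leg 1: heading=242.8°, groundspeed=204.6 kt
Leg 2: heading=341.6°, groundspeed=241.1 kt
Leg 3: heading=49.4°, groundspeed=229.0 kt
Leg 4: heading=6.2°, groundspeed=240.6 kt
Leg 5: heading=241.3°, groundspeed=203.8 kt

Leg 1: desired track 250.7°; wind correction -7.9° → command heading 242.8°, groundspeed 204.6 kt
Leg 2: desired track 342.8°; wind correction -1.2° → command heading 341.6°, groundspeed 241.1 kt
Leg 3: desired track 43.1°; wind correction +6.3° → command heading 49.4°, groundspeed 229.0 kt
Leg 4: desired track 4.4°; wind correction +1.8° → command heading 6.2°, groundspeed 240.6 kt
Leg 5: desired track 249.1°; wind correction -7.8° → command heading 241.3°, groundspeed 203.8 kt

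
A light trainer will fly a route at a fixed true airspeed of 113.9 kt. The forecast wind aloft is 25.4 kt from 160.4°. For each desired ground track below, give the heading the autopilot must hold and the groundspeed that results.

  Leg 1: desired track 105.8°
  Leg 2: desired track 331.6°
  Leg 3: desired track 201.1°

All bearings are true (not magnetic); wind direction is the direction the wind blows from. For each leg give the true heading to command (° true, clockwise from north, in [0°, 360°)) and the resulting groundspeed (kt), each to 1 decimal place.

Leg 1: desired track 105.8°; wind correction +10.5° → command heading 116.3°, groundspeed 97.3 kt
Leg 2: desired track 331.6°; wind correction -2.0° → command heading 329.6°, groundspeed 138.9 kt
Leg 3: desired track 201.1°; wind correction -8.4° → command heading 192.7°, groundspeed 93.4 kt

Leg 1: heading=116.3°, groundspeed=97.3 kt
Leg 2: heading=329.6°, groundspeed=138.9 kt
Leg 3: heading=192.7°, groundspeed=93.4 kt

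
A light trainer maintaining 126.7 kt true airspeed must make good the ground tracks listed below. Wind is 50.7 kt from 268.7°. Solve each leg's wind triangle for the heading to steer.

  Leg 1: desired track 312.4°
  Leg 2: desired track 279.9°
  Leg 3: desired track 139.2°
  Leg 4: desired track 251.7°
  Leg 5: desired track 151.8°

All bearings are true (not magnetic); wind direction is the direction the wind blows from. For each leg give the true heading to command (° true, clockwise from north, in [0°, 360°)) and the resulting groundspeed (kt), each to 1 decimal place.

Leg 1: desired track 312.4°; wind correction -16.0° → command heading 296.4°, groundspeed 85.1 kt
Leg 2: desired track 279.9°; wind correction -4.5° → command heading 275.4°, groundspeed 76.6 kt
Leg 3: desired track 139.2°; wind correction +18.0° → command heading 157.2°, groundspeed 152.8 kt
Leg 4: desired track 251.7°; wind correction +6.7° → command heading 258.4°, groundspeed 77.3 kt
Leg 5: desired track 151.8°; wind correction +20.9° → command heading 172.7°, groundspeed 141.3 kt

Leg 1: heading=296.4°, groundspeed=85.1 kt
Leg 2: heading=275.4°, groundspeed=76.6 kt
Leg 3: heading=157.2°, groundspeed=152.8 kt
Leg 4: heading=258.4°, groundspeed=77.3 kt
Leg 5: heading=172.7°, groundspeed=141.3 kt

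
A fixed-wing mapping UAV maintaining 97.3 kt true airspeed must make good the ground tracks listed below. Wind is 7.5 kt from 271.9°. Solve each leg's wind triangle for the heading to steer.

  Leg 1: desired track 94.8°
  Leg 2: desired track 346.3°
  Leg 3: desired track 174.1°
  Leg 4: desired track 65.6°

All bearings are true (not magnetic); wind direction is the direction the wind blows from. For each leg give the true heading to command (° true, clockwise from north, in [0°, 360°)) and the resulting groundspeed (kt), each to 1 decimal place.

Leg 1: heading=95.0°, groundspeed=104.8 kt
Leg 2: heading=342.0°, groundspeed=95.0 kt
Leg 3: heading=178.5°, groundspeed=98.0 kt
Leg 4: heading=63.6°, groundspeed=104.0 kt

Leg 1: desired track 94.8°; wind correction +0.2° → command heading 95.0°, groundspeed 104.8 kt
Leg 2: desired track 346.3°; wind correction -4.3° → command heading 342.0°, groundspeed 95.0 kt
Leg 3: desired track 174.1°; wind correction +4.4° → command heading 178.5°, groundspeed 98.0 kt
Leg 4: desired track 65.6°; wind correction -2.0° → command heading 63.6°, groundspeed 104.0 kt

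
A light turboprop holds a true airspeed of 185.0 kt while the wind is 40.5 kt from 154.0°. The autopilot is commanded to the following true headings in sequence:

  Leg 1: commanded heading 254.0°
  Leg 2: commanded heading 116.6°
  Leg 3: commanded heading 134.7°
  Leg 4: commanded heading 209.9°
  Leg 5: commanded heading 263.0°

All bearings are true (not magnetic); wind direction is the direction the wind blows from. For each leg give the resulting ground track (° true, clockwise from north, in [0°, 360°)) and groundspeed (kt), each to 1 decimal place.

Leg 1: track=265.7°, groundspeed=196.1 kt
Leg 2: track=107.5°, groundspeed=154.8 kt
Leg 3: track=129.5°, groundspeed=147.4 kt
Leg 4: track=221.6°, groundspeed=165.7 kt
Leg 5: track=273.9°, groundspeed=201.9 kt

Leg 1: heading 254.0°; drift +11.7° → track 265.7°, groundspeed 196.1 kt
Leg 2: heading 116.6°; drift -9.1° → track 107.5°, groundspeed 154.8 kt
Leg 3: heading 134.7°; drift -5.2° → track 129.5°, groundspeed 147.4 kt
Leg 4: heading 209.9°; drift +11.7° → track 221.6°, groundspeed 165.7 kt
Leg 5: heading 263.0°; drift +10.9° → track 273.9°, groundspeed 201.9 kt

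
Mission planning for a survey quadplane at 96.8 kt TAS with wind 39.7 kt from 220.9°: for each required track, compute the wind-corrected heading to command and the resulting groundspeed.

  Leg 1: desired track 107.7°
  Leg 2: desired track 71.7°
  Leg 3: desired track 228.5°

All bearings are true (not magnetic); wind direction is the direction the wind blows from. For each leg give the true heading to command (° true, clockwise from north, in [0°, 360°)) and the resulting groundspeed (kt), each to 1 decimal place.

Leg 1: heading=129.8°, groundspeed=105.3 kt
Leg 2: heading=83.8°, groundspeed=128.7 kt
Leg 3: heading=225.4°, groundspeed=57.3 kt

Leg 1: desired track 107.7°; wind correction +22.1° → command heading 129.8°, groundspeed 105.3 kt
Leg 2: desired track 71.7°; wind correction +12.1° → command heading 83.8°, groundspeed 128.7 kt
Leg 3: desired track 228.5°; wind correction -3.1° → command heading 225.4°, groundspeed 57.3 kt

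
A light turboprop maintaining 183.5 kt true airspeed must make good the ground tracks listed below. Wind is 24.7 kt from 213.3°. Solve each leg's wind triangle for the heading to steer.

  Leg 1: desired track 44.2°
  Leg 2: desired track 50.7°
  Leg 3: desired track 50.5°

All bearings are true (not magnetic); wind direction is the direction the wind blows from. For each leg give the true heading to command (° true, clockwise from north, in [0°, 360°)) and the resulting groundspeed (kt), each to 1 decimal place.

Leg 1: desired track 44.2°; wind correction +1.5° → command heading 45.7°, groundspeed 207.7 kt
Leg 2: desired track 50.7°; wind correction +2.3° → command heading 53.0°, groundspeed 206.9 kt
Leg 3: desired track 50.5°; wind correction +2.3° → command heading 52.8°, groundspeed 206.9 kt

Leg 1: heading=45.7°, groundspeed=207.7 kt
Leg 2: heading=53.0°, groundspeed=206.9 kt
Leg 3: heading=52.8°, groundspeed=206.9 kt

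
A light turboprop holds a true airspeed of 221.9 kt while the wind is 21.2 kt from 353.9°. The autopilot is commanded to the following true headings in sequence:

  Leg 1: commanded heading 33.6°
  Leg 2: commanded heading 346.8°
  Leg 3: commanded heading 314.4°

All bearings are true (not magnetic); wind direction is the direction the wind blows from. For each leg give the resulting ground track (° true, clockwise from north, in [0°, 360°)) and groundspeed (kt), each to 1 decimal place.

Leg 1: heading 33.6°; drift +3.8° → track 37.4°, groundspeed 206.0 kt
Leg 2: heading 346.8°; drift -0.7° → track 346.1°, groundspeed 200.9 kt
Leg 3: heading 314.4°; drift -3.8° → track 310.6°, groundspeed 206.0 kt

Leg 1: track=37.4°, groundspeed=206.0 kt
Leg 2: track=346.1°, groundspeed=200.9 kt
Leg 3: track=310.6°, groundspeed=206.0 kt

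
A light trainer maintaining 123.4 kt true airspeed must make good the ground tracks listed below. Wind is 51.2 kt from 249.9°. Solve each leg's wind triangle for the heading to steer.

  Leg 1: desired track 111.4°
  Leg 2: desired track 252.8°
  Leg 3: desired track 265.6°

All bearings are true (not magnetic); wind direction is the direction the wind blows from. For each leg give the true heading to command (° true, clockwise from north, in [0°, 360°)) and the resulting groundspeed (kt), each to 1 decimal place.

Leg 1: desired track 111.4°; wind correction +16.0° → command heading 127.4°, groundspeed 157.0 kt
Leg 2: desired track 252.8°; wind correction -1.2° → command heading 251.6°, groundspeed 72.2 kt
Leg 3: desired track 265.6°; wind correction -6.4° → command heading 259.2°, groundspeed 73.3 kt

Leg 1: heading=127.4°, groundspeed=157.0 kt
Leg 2: heading=251.6°, groundspeed=72.2 kt
Leg 3: heading=259.2°, groundspeed=73.3 kt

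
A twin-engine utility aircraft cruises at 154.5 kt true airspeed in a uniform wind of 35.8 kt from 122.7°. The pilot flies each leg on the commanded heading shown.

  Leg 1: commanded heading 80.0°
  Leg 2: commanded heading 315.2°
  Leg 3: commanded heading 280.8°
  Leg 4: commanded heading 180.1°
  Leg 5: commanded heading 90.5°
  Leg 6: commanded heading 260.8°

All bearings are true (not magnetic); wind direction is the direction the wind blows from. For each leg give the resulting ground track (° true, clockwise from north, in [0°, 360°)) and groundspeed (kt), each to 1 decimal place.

Leg 1: heading 80.0°; drift -10.7° → track 69.3°, groundspeed 130.5 kt
Leg 2: heading 315.2°; drift -2.3° → track 312.9°, groundspeed 189.6 kt
Leg 3: heading 280.8°; drift +4.1° → track 284.9°, groundspeed 188.2 kt
Leg 4: heading 180.1°; drift +12.6° → track 192.7°, groundspeed 138.5 kt
Leg 5: heading 90.5°; drift -8.7° → track 81.8°, groundspeed 125.7 kt
Leg 6: heading 260.8°; drift +7.5° → track 268.3°, groundspeed 182.7 kt

Leg 1: track=69.3°, groundspeed=130.5 kt
Leg 2: track=312.9°, groundspeed=189.6 kt
Leg 3: track=284.9°, groundspeed=188.2 kt
Leg 4: track=192.7°, groundspeed=138.5 kt
Leg 5: track=81.8°, groundspeed=125.7 kt
Leg 6: track=268.3°, groundspeed=182.7 kt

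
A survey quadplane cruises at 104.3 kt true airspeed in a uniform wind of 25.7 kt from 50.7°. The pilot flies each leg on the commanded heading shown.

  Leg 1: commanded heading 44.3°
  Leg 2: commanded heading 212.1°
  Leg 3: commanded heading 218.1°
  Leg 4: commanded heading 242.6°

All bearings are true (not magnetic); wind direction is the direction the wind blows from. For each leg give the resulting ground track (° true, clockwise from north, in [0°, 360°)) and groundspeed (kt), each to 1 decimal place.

Leg 1: track=42.2°, groundspeed=78.8 kt
Leg 2: track=215.7°, groundspeed=128.9 kt
Leg 3: track=220.6°, groundspeed=129.5 kt
Leg 4: track=240.3°, groundspeed=129.6 kt

Leg 1: heading 44.3°; drift -2.1° → track 42.2°, groundspeed 78.8 kt
Leg 2: heading 212.1°; drift +3.6° → track 215.7°, groundspeed 128.9 kt
Leg 3: heading 218.1°; drift +2.5° → track 220.6°, groundspeed 129.5 kt
Leg 4: heading 242.6°; drift -2.3° → track 240.3°, groundspeed 129.6 kt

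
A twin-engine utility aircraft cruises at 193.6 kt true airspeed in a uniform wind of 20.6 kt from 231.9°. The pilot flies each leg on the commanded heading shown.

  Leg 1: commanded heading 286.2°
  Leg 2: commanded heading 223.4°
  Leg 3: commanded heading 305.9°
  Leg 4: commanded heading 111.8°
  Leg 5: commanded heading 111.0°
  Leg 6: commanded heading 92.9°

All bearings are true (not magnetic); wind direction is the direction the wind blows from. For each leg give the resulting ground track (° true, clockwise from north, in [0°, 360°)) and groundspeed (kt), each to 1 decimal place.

Leg 1: track=291.5°, groundspeed=182.3 kt
Leg 2: track=222.4°, groundspeed=173.3 kt
Leg 3: track=311.9°, groundspeed=189.0 kt
Leg 4: track=106.8°, groundspeed=204.7 kt
Leg 5: track=106.1°, groundspeed=204.9 kt
Leg 6: track=89.2°, groundspeed=209.6 kt

Leg 1: heading 286.2°; drift +5.3° → track 291.5°, groundspeed 182.3 kt
Leg 2: heading 223.4°; drift -1.0° → track 222.4°, groundspeed 173.3 kt
Leg 3: heading 305.9°; drift +6.0° → track 311.9°, groundspeed 189.0 kt
Leg 4: heading 111.8°; drift -5.0° → track 106.8°, groundspeed 204.7 kt
Leg 5: heading 111.0°; drift -4.9° → track 106.1°, groundspeed 204.9 kt
Leg 6: heading 92.9°; drift -3.7° → track 89.2°, groundspeed 209.6 kt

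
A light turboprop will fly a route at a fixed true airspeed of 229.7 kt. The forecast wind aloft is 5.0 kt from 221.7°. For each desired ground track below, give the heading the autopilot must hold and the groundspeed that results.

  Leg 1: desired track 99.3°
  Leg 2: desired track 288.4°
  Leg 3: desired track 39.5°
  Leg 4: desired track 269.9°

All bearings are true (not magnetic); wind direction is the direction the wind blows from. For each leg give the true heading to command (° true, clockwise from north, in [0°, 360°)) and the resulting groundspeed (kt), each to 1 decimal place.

Leg 1: heading=100.4°, groundspeed=232.3 kt
Leg 2: heading=287.3°, groundspeed=227.7 kt
Leg 3: heading=39.5°, groundspeed=234.7 kt
Leg 4: heading=269.0°, groundspeed=226.3 kt

Leg 1: desired track 99.3°; wind correction +1.1° → command heading 100.4°, groundspeed 232.3 kt
Leg 2: desired track 288.4°; wind correction -1.1° → command heading 287.3°, groundspeed 227.7 kt
Leg 3: desired track 39.5°; wind correction +0.0° → command heading 39.5°, groundspeed 234.7 kt
Leg 4: desired track 269.9°; wind correction -0.9° → command heading 269.0°, groundspeed 226.3 kt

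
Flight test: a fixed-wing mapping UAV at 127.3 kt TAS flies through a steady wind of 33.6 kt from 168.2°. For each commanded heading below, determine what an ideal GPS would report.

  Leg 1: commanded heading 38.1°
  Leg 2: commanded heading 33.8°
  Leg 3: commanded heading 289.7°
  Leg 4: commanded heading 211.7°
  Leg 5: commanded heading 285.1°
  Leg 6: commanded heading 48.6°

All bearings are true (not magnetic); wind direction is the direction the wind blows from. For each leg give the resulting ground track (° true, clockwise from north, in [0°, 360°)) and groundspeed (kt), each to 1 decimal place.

Leg 1: heading 38.1°; drift -9.8° → track 28.3°, groundspeed 151.1 kt
Leg 2: heading 33.8°; drift -9.0° → track 24.8°, groundspeed 152.7 kt
Leg 3: heading 289.7°; drift +11.2° → track 300.9°, groundspeed 147.7 kt
Leg 4: heading 211.7°; drift +12.7° → track 224.4°, groundspeed 105.5 kt
Leg 5: heading 285.1°; drift +11.9° → track 297.0°, groundspeed 145.6 kt
Leg 6: heading 48.6°; drift -11.5° → track 37.1°, groundspeed 146.8 kt

Leg 1: track=28.3°, groundspeed=151.1 kt
Leg 2: track=24.8°, groundspeed=152.7 kt
Leg 3: track=300.9°, groundspeed=147.7 kt
Leg 4: track=224.4°, groundspeed=105.5 kt
Leg 5: track=297.0°, groundspeed=145.6 kt
Leg 6: track=37.1°, groundspeed=146.8 kt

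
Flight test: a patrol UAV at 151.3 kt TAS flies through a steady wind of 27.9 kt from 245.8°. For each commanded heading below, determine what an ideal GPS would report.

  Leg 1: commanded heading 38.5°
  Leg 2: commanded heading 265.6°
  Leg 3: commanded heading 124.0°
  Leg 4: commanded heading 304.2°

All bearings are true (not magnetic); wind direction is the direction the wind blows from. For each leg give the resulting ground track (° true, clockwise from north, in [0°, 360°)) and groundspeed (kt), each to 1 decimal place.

Leg 1: track=42.7°, groundspeed=176.6 kt
Leg 2: track=269.9°, groundspeed=125.4 kt
Leg 3: track=115.9°, groundspeed=167.7 kt
Leg 4: track=314.1°, groundspeed=138.7 kt

Leg 1: heading 38.5°; drift +4.2° → track 42.7°, groundspeed 176.6 kt
Leg 2: heading 265.6°; drift +4.3° → track 269.9°, groundspeed 125.4 kt
Leg 3: heading 124.0°; drift -8.1° → track 115.9°, groundspeed 167.7 kt
Leg 4: heading 304.2°; drift +9.9° → track 314.1°, groundspeed 138.7 kt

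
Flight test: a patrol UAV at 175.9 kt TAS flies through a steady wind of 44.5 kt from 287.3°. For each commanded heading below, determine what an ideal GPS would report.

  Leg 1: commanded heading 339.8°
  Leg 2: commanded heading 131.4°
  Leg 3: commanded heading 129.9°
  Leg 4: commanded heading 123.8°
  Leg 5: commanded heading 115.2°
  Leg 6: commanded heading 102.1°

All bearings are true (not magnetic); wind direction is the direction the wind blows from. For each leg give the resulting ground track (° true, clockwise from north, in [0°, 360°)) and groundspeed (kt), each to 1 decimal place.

Leg 1: track=353.1°, groundspeed=152.9 kt
Leg 2: track=126.6°, groundspeed=217.3 kt
Leg 3: track=125.4°, groundspeed=217.7 kt
Leg 4: track=120.5°, groundspeed=218.9 kt
Leg 5: track=113.6°, groundspeed=220.1 kt
Leg 6: track=103.1°, groundspeed=220.3 kt

Leg 1: heading 339.8°; drift +13.3° → track 353.1°, groundspeed 152.9 kt
Leg 2: heading 131.4°; drift -4.8° → track 126.6°, groundspeed 217.3 kt
Leg 3: heading 129.9°; drift -4.5° → track 125.4°, groundspeed 217.7 kt
Leg 4: heading 123.8°; drift -3.3° → track 120.5°, groundspeed 218.9 kt
Leg 5: heading 115.2°; drift -1.6° → track 113.6°, groundspeed 220.1 kt
Leg 6: heading 102.1°; drift +1.0° → track 103.1°, groundspeed 220.3 kt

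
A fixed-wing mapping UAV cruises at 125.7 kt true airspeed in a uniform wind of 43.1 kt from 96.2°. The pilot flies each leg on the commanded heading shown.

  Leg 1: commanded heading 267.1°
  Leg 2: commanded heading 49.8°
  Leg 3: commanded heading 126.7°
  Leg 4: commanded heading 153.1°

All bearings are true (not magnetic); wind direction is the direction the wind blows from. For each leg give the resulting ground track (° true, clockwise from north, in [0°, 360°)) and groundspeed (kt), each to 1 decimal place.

Leg 1: track=269.4°, groundspeed=168.4 kt
Leg 2: track=31.8°, groundspeed=100.9 kt
Leg 3: track=140.6°, groundspeed=91.2 kt
Leg 4: track=172.6°, groundspeed=108.4 kt

Leg 1: heading 267.1°; drift +2.3° → track 269.4°, groundspeed 168.4 kt
Leg 2: heading 49.8°; drift -18.0° → track 31.8°, groundspeed 100.9 kt
Leg 3: heading 126.7°; drift +13.9° → track 140.6°, groundspeed 91.2 kt
Leg 4: heading 153.1°; drift +19.5° → track 172.6°, groundspeed 108.4 kt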